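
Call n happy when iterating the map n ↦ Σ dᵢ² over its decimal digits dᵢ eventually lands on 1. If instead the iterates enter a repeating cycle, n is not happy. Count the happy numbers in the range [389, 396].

2

389: 389 → 154 → 42 → 20 → 4 → 16 → 37 → 58 → 89 → 145 → 42  (repeats 42)
390: 390 → 90 → 81 → 65 → 61 → 37 → 58 → 89 → 145 → 42 → 20 → 4 → 16 → 37  (repeats 37)
391: 391 → 91 → 82 → 68 → 100 → 1  (reaches 1)
392: 392 → 94 → 97 → 130 → 10 → 1  (reaches 1)
393: 393 → 99 → 162 → 41 → 17 → 50 → 25 → 29 → 85 → 89 → 145 → 42 → 20 → 4 → 16 → 37 → 58 → 89  (repeats 89)
394: 394 → 106 → 37 → 58 → 89 → 145 → 42 → 20 → 4 → 16 → 37  (repeats 37)
395: 395 → 115 → 27 → 53 → 34 → 25 → 29 → 85 → 89 → 145 → 42 → 20 → 4 → 16 → 37 → 58 → 89  (repeats 89)
396: 396 → 126 → 41 → 17 → 50 → 25 → 29 → 85 → 89 → 145 → 42 → 20 → 4 → 16 → 37 → 58 → 89  (repeats 89)
happy: 391, 392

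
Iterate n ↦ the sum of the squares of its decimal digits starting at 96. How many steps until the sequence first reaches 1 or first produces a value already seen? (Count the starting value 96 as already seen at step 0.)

13

96 → 9² + 6² = 117
117 → 1² + 1² + 7² = 51
51 → 5² + 1² = 26
26 → 2² + 6² = 40
40 → 4² + 0² = 16
16 → 1² + 6² = 37
37 → 3² + 7² = 58
58 → 5² + 8² = 89
89 → 8² + 9² = 145
145 → 1² + 4² + 5² = 42
42 → 4² + 2² = 20
20 → 2² + 0² = 4
4 → 4² = 16  — 16 repeats.
That took 13 steps.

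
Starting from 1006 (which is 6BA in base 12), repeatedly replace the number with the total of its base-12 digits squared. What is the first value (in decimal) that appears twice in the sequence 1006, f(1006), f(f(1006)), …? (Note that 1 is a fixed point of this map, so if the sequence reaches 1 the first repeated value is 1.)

125

1006 = (6,11,10)_12 → 6² + 11² + 10² = 257
257 = (1,9,5)_12 → 1² + 9² + 5² = 107
107 = (8,11)_12 → 8² + 11² = 185
185 = (1,3,5)_12 → 1² + 3² + 5² = 35
35 = (2,11)_12 → 2² + 11² = 125
125 = (10,5)_12 → 10² + 5² = 125  — 125 already appeared earlier.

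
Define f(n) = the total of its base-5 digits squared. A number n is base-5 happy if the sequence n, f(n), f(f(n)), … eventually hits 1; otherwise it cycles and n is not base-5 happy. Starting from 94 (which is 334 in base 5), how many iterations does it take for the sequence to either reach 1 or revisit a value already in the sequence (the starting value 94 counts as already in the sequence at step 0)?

3

94 = (3,3,4)_5 → 3² + 3² + 4² = 34
34 = (1,1,4)_5 → 1² + 1² + 4² = 18
18 = (3,3)_5 → 3² + 3² = 18  — 18 repeats.
That took 3 steps.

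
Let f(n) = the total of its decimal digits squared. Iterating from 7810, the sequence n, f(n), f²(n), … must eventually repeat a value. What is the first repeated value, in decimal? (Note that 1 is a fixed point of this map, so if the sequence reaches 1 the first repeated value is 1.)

37

7810 → 7² + 8² + 1² + 0² = 49 + 64 + 1 + 0 = 114
114 → 1² + 1² + 4² = 1 + 1 + 16 = 18
18 → 1² + 8² = 1 + 64 = 65
65 → 6² + 5² = 36 + 25 = 61
61 → 6² + 1² = 36 + 1 = 37
37 → 3² + 7² = 9 + 49 = 58
58 → 5² + 8² = 25 + 64 = 89
89 → 8² + 9² = 64 + 81 = 145
145 → 1² + 4² + 5² = 1 + 16 + 25 = 42
42 → 4² + 2² = 16 + 4 = 20
20 → 2² + 0² = 4 + 0 = 4
4 → 4² = 16
16 → 1² + 6² = 1 + 36 = 37  — 37 already appeared earlier.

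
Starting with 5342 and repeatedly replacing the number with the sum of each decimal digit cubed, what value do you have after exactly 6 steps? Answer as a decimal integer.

737

5342 → 5³ + 3³ + 4³ + 2³ = 224
224 → 2³ + 2³ + 4³ = 80
80 → 8³ + 0³ = 512
512 → 5³ + 1³ + 2³ = 134
134 → 1³ + 3³ + 4³ = 92
92 → 9³ + 2³ = 737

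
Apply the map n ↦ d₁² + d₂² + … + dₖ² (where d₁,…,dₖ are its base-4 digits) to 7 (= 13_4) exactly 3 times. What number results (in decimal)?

4

7 = (1,3)_4 → 1² + 3² = 10
10 = (2,2)_4 → 2² + 2² = 8
8 = (2,0)_4 → 2² + 0² = 4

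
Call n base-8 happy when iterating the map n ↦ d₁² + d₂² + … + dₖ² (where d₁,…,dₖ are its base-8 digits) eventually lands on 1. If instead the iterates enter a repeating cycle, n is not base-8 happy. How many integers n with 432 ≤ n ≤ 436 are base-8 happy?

1

432: 432 → 72 → 2 → 4 → 16 → 4  (repeats 4)
433: 433 → 73 → 3 → 9 → 2 → 4 → 16 → 4  (repeats 4)
434: 434 → 76 → 18 → 8 → 1  (reaches 1)
435: 435 → 81 → 6 → 36 → 32 → 16 → 4 → 16  (repeats 16)
436: 436 → 88 → 10 → 5 → 25 → 10  (repeats 10)
base-8 happy: 434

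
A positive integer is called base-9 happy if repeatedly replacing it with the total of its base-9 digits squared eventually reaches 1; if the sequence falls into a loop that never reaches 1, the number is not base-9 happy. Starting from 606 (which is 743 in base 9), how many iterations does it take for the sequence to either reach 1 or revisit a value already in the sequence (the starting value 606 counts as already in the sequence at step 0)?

606 = (7,4,3)_9 → 7² + 4² + 3² = 74
74 = (8,2)_9 → 8² + 2² = 68
68 = (7,5)_9 → 7² + 5² = 74  — 74 repeats.
That took 3 steps.

3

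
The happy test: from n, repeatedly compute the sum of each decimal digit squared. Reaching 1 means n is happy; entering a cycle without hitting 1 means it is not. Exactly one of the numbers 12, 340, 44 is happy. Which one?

12: 12 → 5 → 25 → 29 → 85 → 89 → 145 → 42 → 20 → 4 → 16 → 37 → 58 → 89  — repeats 89 (not happy)
340: 340 → 25 → 29 → 85 → 89 → 145 → 42 → 20 → 4 → 16 → 37 → 58 → 89  — repeats 89 (not happy)
44: 44 → 32 → 13 → 10 → 1  — reaches 1 (happy)

44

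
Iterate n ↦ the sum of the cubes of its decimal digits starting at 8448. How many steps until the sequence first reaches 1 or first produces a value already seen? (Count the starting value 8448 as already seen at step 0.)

8448 → 8³ + 4³ + 4³ + 8³ = 512 + 64 + 64 + 512 = 1152
1152 → 1³ + 1³ + 5³ + 2³ = 1 + 1 + 125 + 8 = 135
135 → 1³ + 3³ + 5³ = 1 + 27 + 125 = 153
153 → 1³ + 5³ + 3³ = 1 + 125 + 27 = 153  — 153 repeats.
That took 4 steps.

4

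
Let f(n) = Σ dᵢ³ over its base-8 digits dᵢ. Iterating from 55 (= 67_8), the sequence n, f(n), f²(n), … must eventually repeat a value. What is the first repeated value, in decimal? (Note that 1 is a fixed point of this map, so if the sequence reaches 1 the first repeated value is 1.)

559

55 = (6,7)_8 → 559
559 = (1,0,5,7)_8 → 469
469 = (7,2,5)_8 → 476
476 = (7,3,4)_8 → 434
434 = (6,6,2)_8 → 440
440 = (6,7,0)_8 → 559  — 559 already appeared earlier.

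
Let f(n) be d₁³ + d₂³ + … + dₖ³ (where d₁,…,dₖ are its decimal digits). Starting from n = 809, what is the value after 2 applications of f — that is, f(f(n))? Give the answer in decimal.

809 → 8³ + 0³ + 9³ = 512 + 0 + 729 = 1241
1241 → 1³ + 2³ + 4³ + 1³ = 1 + 8 + 64 + 1 = 74

74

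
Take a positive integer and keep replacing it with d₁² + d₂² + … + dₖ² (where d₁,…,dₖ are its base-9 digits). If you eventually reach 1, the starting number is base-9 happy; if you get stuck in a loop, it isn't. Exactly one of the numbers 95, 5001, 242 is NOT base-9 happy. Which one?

242

95: 95 → 27 → 9 → 1  — reaches 1 (base-9 happy)
5001: 5001 → 157 → 81 → 1  — reaches 1 (base-9 happy)
242: 242 → 132 → 62 → 100 → 6 → 36 → 16 → 50 → 50  — repeats 50 (not base-9 happy)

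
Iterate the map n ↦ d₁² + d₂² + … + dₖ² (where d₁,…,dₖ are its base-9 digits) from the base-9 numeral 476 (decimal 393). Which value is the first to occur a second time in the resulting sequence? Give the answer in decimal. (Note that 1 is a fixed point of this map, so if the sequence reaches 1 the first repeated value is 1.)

1

393 = (4,7,6)_9 → 101
101 = (1,2,2)_9 → 9
9 = (1,0)_9 → 1  — reached the fixed point 1.
1 → 1, so 1 is the first repeated value.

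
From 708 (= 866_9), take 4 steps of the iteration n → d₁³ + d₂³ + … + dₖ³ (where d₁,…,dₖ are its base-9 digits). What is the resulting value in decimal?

708 = (8,6,6)_9 → 8³ + 6³ + 6³ = 512 + 216 + 216 = 944
944 = (1,2,5,8)_9 → 1³ + 2³ + 5³ + 8³ = 1 + 8 + 125 + 512 = 646
646 = (7,8,7)_9 → 7³ + 8³ + 7³ = 343 + 512 + 343 = 1198
1198 = (1,5,7,1)_9 → 1³ + 5³ + 7³ + 1³ = 1 + 125 + 343 + 1 = 470

470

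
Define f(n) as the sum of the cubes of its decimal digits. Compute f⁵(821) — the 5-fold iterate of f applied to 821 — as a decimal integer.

821 → 8³ + 2³ + 1³ = 512 + 8 + 1 = 521
521 → 5³ + 2³ + 1³ = 125 + 8 + 1 = 134
134 → 1³ + 3³ + 4³ = 1 + 27 + 64 = 92
92 → 9³ + 2³ = 729 + 8 = 737
737 → 7³ + 3³ + 7³ = 343 + 27 + 343 = 713

713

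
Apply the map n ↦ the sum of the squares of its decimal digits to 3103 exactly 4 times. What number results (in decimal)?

3103 → 3² + 1² + 0² + 3² = 19
19 → 1² + 9² = 82
82 → 8² + 2² = 68
68 → 6² + 8² = 100

100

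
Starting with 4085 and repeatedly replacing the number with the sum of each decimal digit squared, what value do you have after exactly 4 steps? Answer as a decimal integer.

4085 → 4² + 0² + 8² + 5² = 105
105 → 1² + 0² + 5² = 26
26 → 2² + 6² = 40
40 → 4² + 0² = 16

16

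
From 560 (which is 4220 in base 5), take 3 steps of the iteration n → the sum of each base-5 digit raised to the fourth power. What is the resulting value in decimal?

560 = (4,2,2,0)_5 → 288
288 = (2,1,2,3)_5 → 114
114 = (4,2,4)_5 → 528

528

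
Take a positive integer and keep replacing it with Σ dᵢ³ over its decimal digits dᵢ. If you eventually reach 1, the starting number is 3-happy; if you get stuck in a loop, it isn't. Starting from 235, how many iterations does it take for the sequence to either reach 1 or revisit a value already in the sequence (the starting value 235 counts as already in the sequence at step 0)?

235 → 2³ + 3³ + 5³ = 8 + 27 + 125 = 160
160 → 1³ + 6³ + 0³ = 1 + 216 + 0 = 217
217 → 2³ + 1³ + 7³ = 8 + 1 + 343 = 352
352 → 3³ + 5³ + 2³ = 27 + 125 + 8 = 160  — 160 repeats.
That took 4 steps.

4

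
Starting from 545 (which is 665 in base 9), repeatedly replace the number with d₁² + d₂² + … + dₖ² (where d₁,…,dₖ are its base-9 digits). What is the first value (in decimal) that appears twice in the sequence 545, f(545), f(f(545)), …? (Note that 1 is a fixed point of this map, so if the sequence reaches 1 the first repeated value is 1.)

545 = (6,6,5)_9 → 6² + 6² + 5² = 36 + 36 + 25 = 97
97 = (1,1,7)_9 → 1² + 1² + 7² = 1 + 1 + 49 = 51
51 = (5,6)_9 → 5² + 6² = 25 + 36 = 61
61 = (6,7)_9 → 6² + 7² = 36 + 49 = 85
85 = (1,0,4)_9 → 1² + 0² + 4² = 1 + 0 + 16 = 17
17 = (1,8)_9 → 1² + 8² = 1 + 64 = 65
65 = (7,2)_9 → 7² + 2² = 49 + 4 = 53
53 = (5,8)_9 → 5² + 8² = 25 + 64 = 89
89 = (1,0,8)_9 → 1² + 0² + 8² = 1 + 0 + 64 = 65  — 65 already appeared earlier.

65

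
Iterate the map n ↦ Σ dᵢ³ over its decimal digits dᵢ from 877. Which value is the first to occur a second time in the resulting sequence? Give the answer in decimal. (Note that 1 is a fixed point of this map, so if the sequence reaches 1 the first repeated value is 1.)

877 → 8³ + 7³ + 7³ = 1198
1198 → 1³ + 1³ + 9³ + 8³ = 1243
1243 → 1³ + 2³ + 4³ + 3³ = 100
100 → 1³ + 0³ + 0³ = 1  — reached the fixed point 1.
1 → 1, so 1 is the first repeated value.

1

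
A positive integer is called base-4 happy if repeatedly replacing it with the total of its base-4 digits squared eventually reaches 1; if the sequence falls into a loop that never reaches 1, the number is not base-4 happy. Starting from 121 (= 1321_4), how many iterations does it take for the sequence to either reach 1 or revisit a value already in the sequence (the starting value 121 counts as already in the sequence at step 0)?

6

121 = (1,3,2,1)_4 → 1² + 3² + 2² + 1² = 15
15 = (3,3)_4 → 3² + 3² = 18
18 = (1,0,2)_4 → 1² + 0² + 2² = 5
5 = (1,1)_4 → 1² + 1² = 2
2 = (2)_4 → 2² = 4
4 = (1,0)_4 → 1² + 0² = 1  — reached 1.
That took 6 steps.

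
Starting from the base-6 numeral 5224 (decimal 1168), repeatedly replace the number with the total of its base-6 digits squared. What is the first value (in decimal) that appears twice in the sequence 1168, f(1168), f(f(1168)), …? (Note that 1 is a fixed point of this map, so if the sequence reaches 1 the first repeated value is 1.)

1

1168 = (5,2,2,4)_6 → 5² + 2² + 2² + 4² = 49
49 = (1,2,1)_6 → 1² + 2² + 1² = 6
6 = (1,0)_6 → 1² + 0² = 1  — reached the fixed point 1.
1 → 1, so 1 is the first repeated value.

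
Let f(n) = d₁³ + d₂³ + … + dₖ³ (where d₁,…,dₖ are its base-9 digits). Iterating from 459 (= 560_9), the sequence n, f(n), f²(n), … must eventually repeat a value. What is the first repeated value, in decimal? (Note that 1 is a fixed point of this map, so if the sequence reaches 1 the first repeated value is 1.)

1

459 = (5,6,0)_9 → 5³ + 6³ + 0³ = 125 + 216 + 0 = 341
341 = (4,1,8)_9 → 4³ + 1³ + 8³ = 64 + 1 + 512 = 577
577 = (7,1,1)_9 → 7³ + 1³ + 1³ = 343 + 1 + 1 = 345
345 = (4,2,3)_9 → 4³ + 2³ + 3³ = 64 + 8 + 27 = 99
99 = (1,2,0)_9 → 1³ + 2³ + 0³ = 1 + 8 + 0 = 9
9 = (1,0)_9 → 1³ + 0³ = 1 + 0 = 1  — reached the fixed point 1.
1 → 1, so 1 is the first repeated value.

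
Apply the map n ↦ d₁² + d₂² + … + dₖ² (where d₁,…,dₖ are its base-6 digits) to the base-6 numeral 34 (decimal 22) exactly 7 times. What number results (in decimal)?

13

22 = (3,4)_6 → 3² + 4² = 25
25 = (4,1)_6 → 4² + 1² = 17
17 = (2,5)_6 → 2² + 5² = 29
29 = (4,5)_6 → 4² + 5² = 41
41 = (1,0,5)_6 → 1² + 0² + 5² = 26
26 = (4,2)_6 → 4² + 2² = 20
20 = (3,2)_6 → 3² + 2² = 13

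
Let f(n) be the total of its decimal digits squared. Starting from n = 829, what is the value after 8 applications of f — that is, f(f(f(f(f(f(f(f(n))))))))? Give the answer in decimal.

37

829 → 8² + 2² + 9² = 149
149 → 1² + 4² + 9² = 98
98 → 9² + 8² = 145
145 → 1² + 4² + 5² = 42
42 → 4² + 2² = 20
20 → 2² + 0² = 4
4 → 4² = 16
16 → 1² + 6² = 37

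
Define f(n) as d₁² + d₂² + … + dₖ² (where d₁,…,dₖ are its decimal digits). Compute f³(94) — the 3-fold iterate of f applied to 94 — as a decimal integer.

10

94 → 97
97 → 130
130 → 10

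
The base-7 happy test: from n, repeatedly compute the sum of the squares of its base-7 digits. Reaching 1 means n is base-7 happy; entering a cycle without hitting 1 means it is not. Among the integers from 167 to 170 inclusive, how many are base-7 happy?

167: 167 → 49 → 1  (reaches 1)
168: 168 → 18 → 20 → 40 → 50 → 2 → 4 → 16 → 8 → 2  (repeats 2)
169: 169 → 19 → 29 → 17 → 13 → 37 → 29  (repeats 29)
170: 170 → 22 → 10 → 10  (repeats 10)
base-7 happy: 167

1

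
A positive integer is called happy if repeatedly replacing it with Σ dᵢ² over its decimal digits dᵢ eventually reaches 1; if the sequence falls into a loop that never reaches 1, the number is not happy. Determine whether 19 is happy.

19 → 1² + 9² = 1 + 81 = 82
82 → 8² + 2² = 64 + 4 = 68
68 → 6² + 8² = 36 + 64 = 100
100 → 1² + 0² + 0² = 1 + 0 + 0 = 1  — reached 1.

happy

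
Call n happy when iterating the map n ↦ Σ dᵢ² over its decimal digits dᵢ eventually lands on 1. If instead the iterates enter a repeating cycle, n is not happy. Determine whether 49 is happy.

49 → 97
97 → 130
130 → 10
10 → 1  — reached 1.

happy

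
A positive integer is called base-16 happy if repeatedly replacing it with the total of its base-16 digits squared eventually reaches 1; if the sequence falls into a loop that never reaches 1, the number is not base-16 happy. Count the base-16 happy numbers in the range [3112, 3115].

3112: 3112 → 212 → 185 → 202 → 244 → 241 → 226 → 200 → 208 → 169 → 181 → 146 → 85 → 50 → 13 → 169  — not base-16 happy
3113: 3113 → 229 → 221 → 338 → 30 → 197 → 169 → 181 → 146 → 85 → 50 → 13 → 169  — not base-16 happy
3114: 3114 → 248 → 289 → 6 → 36 → 20 → 17 → 2 → 4 → 16 → 1  — base-16 happy
3115: 3115 → 269 → 170 → 200 → 208 → 169 → 181 → 146 → 85 → 50 → 13 → 169  — not base-16 happy
base-16 happy: 3114

1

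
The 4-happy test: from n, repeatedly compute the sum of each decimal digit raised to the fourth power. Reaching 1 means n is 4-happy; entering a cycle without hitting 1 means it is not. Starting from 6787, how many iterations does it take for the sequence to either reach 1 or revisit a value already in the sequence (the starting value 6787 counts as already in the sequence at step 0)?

10

6787 → 6⁴ + 7⁴ + 8⁴ + 7⁴ = 1296 + 2401 + 4096 + 2401 = 10194
10194 → 1⁴ + 0⁴ + 1⁴ + 9⁴ + 4⁴ = 1 + 0 + 1 + 6561 + 256 = 6819
6819 → 6⁴ + 8⁴ + 1⁴ + 9⁴ = 1296 + 4096 + 1 + 6561 = 11954
11954 → 1⁴ + 1⁴ + 9⁴ + 5⁴ + 4⁴ = 1 + 1 + 6561 + 625 + 256 = 7444
7444 → 7⁴ + 4⁴ + 4⁴ + 4⁴ = 2401 + 256 + 256 + 256 = 3169
3169 → 3⁴ + 1⁴ + 6⁴ + 9⁴ = 81 + 1 + 1296 + 6561 = 7939
7939 → 7⁴ + 9⁴ + 3⁴ + 9⁴ = 2401 + 6561 + 81 + 6561 = 15604
15604 → 1⁴ + 5⁴ + 6⁴ + 0⁴ + 4⁴ = 1 + 625 + 1296 + 0 + 256 = 2178
2178 → 2⁴ + 1⁴ + 7⁴ + 8⁴ = 16 + 1 + 2401 + 4096 = 6514
6514 → 6⁴ + 5⁴ + 1⁴ + 4⁴ = 1296 + 625 + 1 + 256 = 2178  — 2178 repeats.
That took 10 steps.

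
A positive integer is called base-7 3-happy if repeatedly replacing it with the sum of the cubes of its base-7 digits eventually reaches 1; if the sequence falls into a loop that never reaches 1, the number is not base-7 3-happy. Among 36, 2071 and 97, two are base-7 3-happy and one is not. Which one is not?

36

36: 36 → 126 → 72 → 36  — repeats 36 (not base-7 3-happy)
2071: 2071 → 433 → 343 → 1  — reaches 1 (base-7 3-happy)
97: 97 → 433 → 343 → 1  — reaches 1 (base-7 3-happy)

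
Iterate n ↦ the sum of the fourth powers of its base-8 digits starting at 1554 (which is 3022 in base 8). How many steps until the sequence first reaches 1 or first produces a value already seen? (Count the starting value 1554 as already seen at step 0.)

1554 = (3,0,2,2)_8 → 3⁴ + 0⁴ + 2⁴ + 2⁴ = 113
113 = (1,6,1)_8 → 1⁴ + 6⁴ + 1⁴ = 1298
1298 = (2,4,2,2)_8 → 2⁴ + 4⁴ + 2⁴ + 2⁴ = 304
304 = (4,6,0)_8 → 4⁴ + 6⁴ + 0⁴ = 1552
1552 = (3,0,2,0)_8 → 3⁴ + 0⁴ + 2⁴ + 0⁴ = 97
97 = (1,4,1)_8 → 1⁴ + 4⁴ + 1⁴ = 258
258 = (4,0,2)_8 → 4⁴ + 0⁴ + 2⁴ = 272
272 = (4,2,0)_8 → 4⁴ + 2⁴ + 0⁴ = 272  — 272 repeats.
That took 8 steps.

8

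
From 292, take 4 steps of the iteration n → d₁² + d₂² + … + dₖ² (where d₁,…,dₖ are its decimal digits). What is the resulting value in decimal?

292 → 2² + 9² + 2² = 89
89 → 8² + 9² = 145
145 → 1² + 4² + 5² = 42
42 → 4² + 2² = 20

20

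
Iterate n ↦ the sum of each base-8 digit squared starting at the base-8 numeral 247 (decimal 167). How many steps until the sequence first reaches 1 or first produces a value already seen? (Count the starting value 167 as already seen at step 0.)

4

167 = (2,4,7)_8 → 69
69 = (1,0,5)_8 → 26
26 = (3,2)_8 → 13
13 = (1,5)_8 → 26  — 26 repeats.
That took 4 steps.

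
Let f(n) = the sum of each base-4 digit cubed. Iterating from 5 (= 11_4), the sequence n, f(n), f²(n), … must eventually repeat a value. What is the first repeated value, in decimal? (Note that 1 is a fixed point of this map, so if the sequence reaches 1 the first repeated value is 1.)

8

5 = (1,1)_4 → 1³ + 1³ = 2
2 = (2)_4 → 2³ = 8
8 = (2,0)_4 → 2³ + 0³ = 8  — 8 already appeared earlier.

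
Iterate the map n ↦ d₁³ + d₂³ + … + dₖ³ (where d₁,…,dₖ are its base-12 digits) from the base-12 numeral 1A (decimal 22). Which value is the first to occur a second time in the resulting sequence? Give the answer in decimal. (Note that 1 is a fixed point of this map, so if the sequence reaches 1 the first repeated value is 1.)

1001

22 = (1,10)_12 → 1001
1001 = (6,11,5)_12 → 1672
1672 = (11,7,4)_12 → 1738
1738 = (1,0,0,10)_12 → 1001  — 1001 already appeared earlier.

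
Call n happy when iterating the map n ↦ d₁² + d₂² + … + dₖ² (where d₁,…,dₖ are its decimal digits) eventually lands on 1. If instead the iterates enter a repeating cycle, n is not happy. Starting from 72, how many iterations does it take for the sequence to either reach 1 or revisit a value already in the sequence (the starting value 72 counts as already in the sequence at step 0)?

14

72 → 7² + 2² = 53
53 → 5² + 3² = 34
34 → 3² + 4² = 25
25 → 2² + 5² = 29
29 → 2² + 9² = 85
85 → 8² + 5² = 89
89 → 8² + 9² = 145
145 → 1² + 4² + 5² = 42
42 → 4² + 2² = 20
20 → 2² + 0² = 4
4 → 4² = 16
16 → 1² + 6² = 37
37 → 3² + 7² = 58
58 → 5² + 8² = 89  — 89 repeats.
That took 14 steps.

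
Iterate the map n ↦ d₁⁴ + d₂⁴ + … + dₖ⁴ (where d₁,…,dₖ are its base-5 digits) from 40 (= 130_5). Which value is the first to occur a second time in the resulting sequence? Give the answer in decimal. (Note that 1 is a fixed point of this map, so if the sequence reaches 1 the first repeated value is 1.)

40 = (1,3,0)_5 → 82
82 = (3,1,2)_5 → 98
98 = (3,4,3)_5 → 418
418 = (3,1,3,3)_5 → 244
244 = (1,4,3,4)_5 → 594
594 = (4,3,3,4)_5 → 674
674 = (1,0,1,4,4)_5 → 514
514 = (4,0,2,4)_5 → 528
528 = (4,1,0,3)_5 → 338
338 = (2,3,2,3)_5 → 194
194 = (1,2,3,4)_5 → 354
354 = (2,4,0,4)_5 → 528  — 528 already appeared earlier.

528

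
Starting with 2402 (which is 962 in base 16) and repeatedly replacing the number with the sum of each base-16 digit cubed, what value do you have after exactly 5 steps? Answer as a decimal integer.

2402 = (9,6,2)_16 → 953
953 = (3,11,9)_16 → 2087
2087 = (8,2,7)_16 → 863
863 = (3,5,15)_16 → 3527
3527 = (13,12,7)_16 → 4268

4268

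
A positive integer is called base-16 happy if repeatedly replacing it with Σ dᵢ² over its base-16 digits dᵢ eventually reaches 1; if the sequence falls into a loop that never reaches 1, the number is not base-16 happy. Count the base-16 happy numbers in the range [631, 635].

631: 631 → 102 → 72 → 80 → 25 → 82 → 29 → 170 → 200 → 208 → 169 → 181 → 146 → 85 → 50 → 13 → 169  (repeats 169)
632: 632 → 117 → 74 → 116 → 65 → 17 → 2 → 4 → 16 → 1  (reaches 1)
633: 633 → 134 → 100 → 52 → 25 → 82 → 29 → 170 → 200 → 208 → 169 → 181 → 146 → 85 → 50 → 13 → 169  (repeats 169)
634: 634 → 153 → 162 → 104 → 100 → 52 → 25 → 82 → 29 → 170 → 200 → 208 → 169 → 181 → 146 → 85 → 50 → 13 → 169  (repeats 169)
635: 635 → 174 → 296 → 69 → 41 → 85 → 50 → 13 → 169 → 181 → 146 → 85  (repeats 85)
base-16 happy: 632

1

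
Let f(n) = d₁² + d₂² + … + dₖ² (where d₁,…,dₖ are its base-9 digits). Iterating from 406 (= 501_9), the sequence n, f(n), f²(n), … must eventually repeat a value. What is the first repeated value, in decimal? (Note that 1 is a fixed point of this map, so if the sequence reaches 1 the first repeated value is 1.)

68

406 = (5,0,1)_9 → 5² + 0² + 1² = 26
26 = (2,8)_9 → 2² + 8² = 68
68 = (7,5)_9 → 7² + 5² = 74
74 = (8,2)_9 → 8² + 2² = 68  — 68 already appeared earlier.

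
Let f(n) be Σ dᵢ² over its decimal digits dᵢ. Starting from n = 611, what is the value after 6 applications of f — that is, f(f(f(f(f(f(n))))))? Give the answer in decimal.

611 → 38
38 → 73
73 → 58
58 → 89
89 → 145
145 → 42

42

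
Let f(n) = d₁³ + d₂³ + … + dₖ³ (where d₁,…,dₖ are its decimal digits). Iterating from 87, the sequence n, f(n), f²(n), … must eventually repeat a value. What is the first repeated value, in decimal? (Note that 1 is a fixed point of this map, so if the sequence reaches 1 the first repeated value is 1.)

153

87 → 8³ + 7³ = 855
855 → 8³ + 5³ + 5³ = 762
762 → 7³ + 6³ + 2³ = 567
567 → 5³ + 6³ + 7³ = 684
684 → 6³ + 8³ + 4³ = 792
792 → 7³ + 9³ + 2³ = 1080
1080 → 1³ + 0³ + 8³ + 0³ = 513
513 → 5³ + 1³ + 3³ = 153
153 → 1³ + 5³ + 3³ = 153  — 153 already appeared earlier.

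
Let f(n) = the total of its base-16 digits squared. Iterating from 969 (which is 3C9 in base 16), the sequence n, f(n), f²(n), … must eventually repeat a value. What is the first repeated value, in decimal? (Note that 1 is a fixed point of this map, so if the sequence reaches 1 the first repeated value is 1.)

969 = (3,12,9)_16 → 3² + 12² + 9² = 9 + 144 + 81 = 234
234 = (14,10)_16 → 14² + 10² = 196 + 100 = 296
296 = (1,2,8)_16 → 1² + 2² + 8² = 1 + 4 + 64 = 69
69 = (4,5)_16 → 4² + 5² = 16 + 25 = 41
41 = (2,9)_16 → 2² + 9² = 4 + 81 = 85
85 = (5,5)_16 → 5² + 5² = 25 + 25 = 50
50 = (3,2)_16 → 3² + 2² = 9 + 4 = 13
13 = (13)_16 → 13² = 169
169 = (10,9)_16 → 10² + 9² = 100 + 81 = 181
181 = (11,5)_16 → 11² + 5² = 121 + 25 = 146
146 = (9,2)_16 → 9² + 2² = 81 + 4 = 85  — 85 already appeared earlier.

85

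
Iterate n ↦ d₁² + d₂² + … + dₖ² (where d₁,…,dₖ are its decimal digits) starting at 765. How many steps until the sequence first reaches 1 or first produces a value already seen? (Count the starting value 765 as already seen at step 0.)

765 → 7² + 6² + 5² = 49 + 36 + 25 = 110
110 → 1² + 1² + 0² = 1 + 1 + 0 = 2
2 → 2² = 4
4 → 4² = 16
16 → 1² + 6² = 1 + 36 = 37
37 → 3² + 7² = 9 + 49 = 58
58 → 5² + 8² = 25 + 64 = 89
89 → 8² + 9² = 64 + 81 = 145
145 → 1² + 4² + 5² = 1 + 16 + 25 = 42
42 → 4² + 2² = 16 + 4 = 20
20 → 2² + 0² = 4 + 0 = 4  — 4 repeats.
That took 11 steps.

11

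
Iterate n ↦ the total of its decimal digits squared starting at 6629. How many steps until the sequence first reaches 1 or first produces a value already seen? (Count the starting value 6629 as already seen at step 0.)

6629 → 6² + 6² + 2² + 9² = 36 + 36 + 4 + 81 = 157
157 → 1² + 5² + 7² = 1 + 25 + 49 = 75
75 → 7² + 5² = 49 + 25 = 74
74 → 7² + 4² = 49 + 16 = 65
65 → 6² + 5² = 36 + 25 = 61
61 → 6² + 1² = 36 + 1 = 37
37 → 3² + 7² = 9 + 49 = 58
58 → 5² + 8² = 25 + 64 = 89
89 → 8² + 9² = 64 + 81 = 145
145 → 1² + 4² + 5² = 1 + 16 + 25 = 42
42 → 4² + 2² = 16 + 4 = 20
20 → 2² + 0² = 4 + 0 = 4
4 → 4² = 16
16 → 1² + 6² = 1 + 36 = 37  — 37 repeats.
That took 14 steps.

14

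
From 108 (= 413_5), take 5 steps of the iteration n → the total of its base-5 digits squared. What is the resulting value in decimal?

108 = (4,1,3)_5 → 26
26 = (1,0,1)_5 → 2
2 = (2)_5 → 4
4 = (4)_5 → 16
16 = (3,1)_5 → 10

10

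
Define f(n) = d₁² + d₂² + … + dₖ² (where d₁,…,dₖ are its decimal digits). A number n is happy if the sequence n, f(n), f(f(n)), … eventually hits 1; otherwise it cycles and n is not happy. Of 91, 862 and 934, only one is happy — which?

91: 91 → 82 → 68 → 100 → 1  — reaches 1 (happy)
862: 862 → 104 → 17 → 50 → 25 → 29 → 85 → 89 → 145 → 42 → 20 → 4 → 16 → 37 → 58 → 89  — repeats 89 (not happy)
934: 934 → 106 → 37 → 58 → 89 → 145 → 42 → 20 → 4 → 16 → 37  — repeats 37 (not happy)

91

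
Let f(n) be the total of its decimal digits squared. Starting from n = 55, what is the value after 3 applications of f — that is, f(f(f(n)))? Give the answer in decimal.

55 → 5² + 5² = 25 + 25 = 50
50 → 5² + 0² = 25 + 0 = 25
25 → 2² + 5² = 4 + 25 = 29

29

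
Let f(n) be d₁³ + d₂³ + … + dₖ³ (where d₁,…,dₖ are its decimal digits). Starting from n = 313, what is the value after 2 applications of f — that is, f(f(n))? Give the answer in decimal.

313 → 3³ + 1³ + 3³ = 27 + 1 + 27 = 55
55 → 5³ + 5³ = 125 + 125 = 250

250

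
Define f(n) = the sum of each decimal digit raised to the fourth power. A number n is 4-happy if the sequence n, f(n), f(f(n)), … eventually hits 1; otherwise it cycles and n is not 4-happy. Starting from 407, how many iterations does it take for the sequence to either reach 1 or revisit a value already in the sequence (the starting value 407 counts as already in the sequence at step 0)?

9

407 → 4⁴ + 0⁴ + 7⁴ = 256 + 0 + 2401 = 2657
2657 → 2⁴ + 6⁴ + 5⁴ + 7⁴ = 16 + 1296 + 625 + 2401 = 4338
4338 → 4⁴ + 3⁴ + 3⁴ + 8⁴ = 256 + 81 + 81 + 4096 = 4514
4514 → 4⁴ + 5⁴ + 1⁴ + 4⁴ = 256 + 625 + 1 + 256 = 1138
1138 → 1⁴ + 1⁴ + 3⁴ + 8⁴ = 1 + 1 + 81 + 4096 = 4179
4179 → 4⁴ + 1⁴ + 7⁴ + 9⁴ = 256 + 1 + 2401 + 6561 = 9219
9219 → 9⁴ + 2⁴ + 1⁴ + 9⁴ = 6561 + 16 + 1 + 6561 = 13139
13139 → 1⁴ + 3⁴ + 1⁴ + 3⁴ + 9⁴ = 1 + 81 + 1 + 81 + 6561 = 6725
6725 → 6⁴ + 7⁴ + 2⁴ + 5⁴ = 1296 + 2401 + 16 + 625 = 4338  — 4338 repeats.
That took 9 steps.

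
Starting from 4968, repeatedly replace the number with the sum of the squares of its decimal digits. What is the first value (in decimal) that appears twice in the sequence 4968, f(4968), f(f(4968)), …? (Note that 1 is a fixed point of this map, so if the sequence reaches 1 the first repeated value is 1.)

4968 → 197
197 → 131
131 → 11
11 → 2
2 → 4
4 → 16
16 → 37
37 → 58
58 → 89
89 → 145
145 → 42
42 → 20
20 → 4  — 4 already appeared earlier.

4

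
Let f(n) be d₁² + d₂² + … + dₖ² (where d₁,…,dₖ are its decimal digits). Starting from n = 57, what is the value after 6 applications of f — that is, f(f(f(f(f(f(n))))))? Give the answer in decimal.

57 → 5² + 7² = 74
74 → 7² + 4² = 65
65 → 6² + 5² = 61
61 → 6² + 1² = 37
37 → 3² + 7² = 58
58 → 5² + 8² = 89

89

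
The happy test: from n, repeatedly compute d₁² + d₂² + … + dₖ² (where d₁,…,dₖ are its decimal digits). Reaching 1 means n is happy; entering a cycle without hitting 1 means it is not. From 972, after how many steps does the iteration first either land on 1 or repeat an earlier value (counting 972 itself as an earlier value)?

12

972 → 9² + 7² + 2² = 134
134 → 1² + 3² + 4² = 26
26 → 2² + 6² = 40
40 → 4² + 0² = 16
16 → 1² + 6² = 37
37 → 3² + 7² = 58
58 → 5² + 8² = 89
89 → 8² + 9² = 145
145 → 1² + 4² + 5² = 42
42 → 4² + 2² = 20
20 → 2² + 0² = 4
4 → 4² = 16  — 16 repeats.
That took 12 steps.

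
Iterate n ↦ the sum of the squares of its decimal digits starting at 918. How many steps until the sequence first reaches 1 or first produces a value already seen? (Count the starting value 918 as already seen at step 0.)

15

918 → 146
146 → 53
53 → 34
34 → 25
25 → 29
29 → 85
85 → 89
89 → 145
145 → 42
42 → 20
20 → 4
4 → 16
16 → 37
37 → 58
58 → 89  — 89 repeats.
That took 15 steps.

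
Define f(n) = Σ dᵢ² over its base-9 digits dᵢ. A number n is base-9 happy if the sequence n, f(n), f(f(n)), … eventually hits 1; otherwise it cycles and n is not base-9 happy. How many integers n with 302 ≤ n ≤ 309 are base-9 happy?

1

302: 302 → 70 → 98 → 66 → 58 → 52 → 74 → 68 → 74  (repeats 74)
303: 303 → 81 → 1  (reaches 1)
304: 304 → 94 → 18 → 4 → 16 → 50 → 50  (repeats 50)
305: 305 → 109 → 11 → 5 → 25 → 53 → 89 → 65 → 53  (repeats 53)
306: 306 → 58 → 52 → 74 → 68 → 74  (repeats 74)
307: 307 → 59 → 61 → 85 → 17 → 65 → 53 → 89 → 65  (repeats 65)
308: 308 → 62 → 100 → 6 → 36 → 16 → 50 → 50  (repeats 50)
309: 309 → 67 → 65 → 53 → 89 → 65  (repeats 65)
base-9 happy: 303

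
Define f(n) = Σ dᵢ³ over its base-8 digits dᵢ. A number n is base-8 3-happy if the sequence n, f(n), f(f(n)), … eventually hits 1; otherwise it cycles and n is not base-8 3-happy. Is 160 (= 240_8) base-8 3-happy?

base-8 3-happy

160 = (2,4,0)_8 → 2³ + 4³ + 0³ = 8 + 64 + 0 = 72
72 = (1,1,0)_8 → 1³ + 1³ + 0³ = 1 + 1 + 0 = 2
2 = (2)_8 → 2³ = 8
8 = (1,0)_8 → 1³ + 0³ = 1 + 0 = 1  — reached 1.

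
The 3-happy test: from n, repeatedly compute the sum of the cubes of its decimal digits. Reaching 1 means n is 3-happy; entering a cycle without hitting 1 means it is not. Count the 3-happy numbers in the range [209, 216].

1

209: 209 → 737 → 713 → 371 → 371  (repeats 371)
210: 210 → 9 → 729 → 1080 → 513 → 153 → 153  (repeats 153)
211: 211 → 10 → 1  (reaches 1)
212: 212 → 17 → 344 → 155 → 251 → 134 → 92 → 737 → 713 → 371 → 371  (repeats 371)
213: 213 → 36 → 243 → 99 → 1458 → 702 → 351 → 153 → 153  (repeats 153)
214: 214 → 73 → 370 → 370  (repeats 370)
215: 215 → 134 → 92 → 737 → 713 → 371 → 371  (repeats 371)
216: 216 → 225 → 141 → 66 → 432 → 99 → 1458 → 702 → 351 → 153 → 153  (repeats 153)
3-happy: 211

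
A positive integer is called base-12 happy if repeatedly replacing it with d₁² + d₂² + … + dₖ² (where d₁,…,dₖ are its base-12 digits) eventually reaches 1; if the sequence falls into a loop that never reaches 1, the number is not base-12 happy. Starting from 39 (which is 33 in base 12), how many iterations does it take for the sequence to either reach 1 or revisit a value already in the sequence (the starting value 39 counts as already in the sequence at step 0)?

6

39 = (3,3)_12 → 3² + 3² = 18
18 = (1,6)_12 → 1² + 6² = 37
37 = (3,1)_12 → 3² + 1² = 10
10 = (10)_12 → 10² = 100
100 = (8,4)_12 → 8² + 4² = 80
80 = (6,8)_12 → 6² + 8² = 100  — 100 repeats.
That took 6 steps.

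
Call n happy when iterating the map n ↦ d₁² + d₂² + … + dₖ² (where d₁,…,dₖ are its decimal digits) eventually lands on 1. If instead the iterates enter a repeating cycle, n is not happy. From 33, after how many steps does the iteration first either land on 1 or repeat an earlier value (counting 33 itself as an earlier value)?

33 → 3² + 3² = 9 + 9 = 18
18 → 1² + 8² = 1 + 64 = 65
65 → 6² + 5² = 36 + 25 = 61
61 → 6² + 1² = 36 + 1 = 37
37 → 3² + 7² = 9 + 49 = 58
58 → 5² + 8² = 25 + 64 = 89
89 → 8² + 9² = 64 + 81 = 145
145 → 1² + 4² + 5² = 1 + 16 + 25 = 42
42 → 4² + 2² = 16 + 4 = 20
20 → 2² + 0² = 4 + 0 = 4
4 → 4² = 16
16 → 1² + 6² = 1 + 36 = 37  — 37 repeats.
That took 12 steps.

12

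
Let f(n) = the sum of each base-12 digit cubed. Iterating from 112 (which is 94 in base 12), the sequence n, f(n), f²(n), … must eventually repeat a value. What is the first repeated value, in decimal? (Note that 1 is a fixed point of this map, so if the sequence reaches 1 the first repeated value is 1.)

793

112 = (9,4)_12 → 793
793 = (5,6,1)_12 → 342
342 = (2,4,6)_12 → 288
288 = (2,0,0)_12 → 8
8 = (8)_12 → 512
512 = (3,6,8)_12 → 755
755 = (5,2,11)_12 → 1464
1464 = (10,2,0)_12 → 1008
1008 = (7,0,0)_12 → 343
343 = (2,4,7)_12 → 415
415 = (2,10,7)_12 → 1351
1351 = (9,4,7)_12 → 1136
1136 = (7,10,8)_12 → 1855
1855 = (1,0,10,7)_12 → 1344
1344 = (9,4,0)_12 → 793  — 793 already appeared earlier.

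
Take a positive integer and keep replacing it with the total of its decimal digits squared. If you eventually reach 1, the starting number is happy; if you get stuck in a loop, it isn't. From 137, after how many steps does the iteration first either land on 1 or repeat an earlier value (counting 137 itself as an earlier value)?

137 → 1² + 3² + 7² = 59
59 → 5² + 9² = 106
106 → 1² + 0² + 6² = 37
37 → 3² + 7² = 58
58 → 5² + 8² = 89
89 → 8² + 9² = 145
145 → 1² + 4² + 5² = 42
42 → 4² + 2² = 20
20 → 2² + 0² = 4
4 → 4² = 16
16 → 1² + 6² = 37  — 37 repeats.
That took 11 steps.

11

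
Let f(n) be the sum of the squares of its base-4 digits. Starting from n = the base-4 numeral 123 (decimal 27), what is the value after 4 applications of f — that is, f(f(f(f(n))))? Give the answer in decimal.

8

27 = (1,2,3)_4 → 1² + 2² + 3² = 14
14 = (3,2)_4 → 3² + 2² = 13
13 = (3,1)_4 → 3² + 1² = 10
10 = (2,2)_4 → 2² + 2² = 8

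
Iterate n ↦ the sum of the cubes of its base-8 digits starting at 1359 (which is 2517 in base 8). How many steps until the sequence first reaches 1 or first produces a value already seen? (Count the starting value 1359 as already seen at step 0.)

1359 = (2,5,1,7)_8 → 2³ + 5³ + 1³ + 7³ = 8 + 125 + 1 + 343 = 477
477 = (7,3,5)_8 → 7³ + 3³ + 5³ = 343 + 27 + 125 = 495
495 = (7,5,7)_8 → 7³ + 5³ + 7³ = 343 + 125 + 343 = 811
811 = (1,4,5,3)_8 → 1³ + 4³ + 5³ + 3³ = 1 + 64 + 125 + 27 = 217
217 = (3,3,1)_8 → 3³ + 3³ + 1³ = 27 + 27 + 1 = 55
55 = (6,7)_8 → 6³ + 7³ = 216 + 343 = 559
559 = (1,0,5,7)_8 → 1³ + 0³ + 5³ + 7³ = 1 + 0 + 125 + 343 = 469
469 = (7,2,5)_8 → 7³ + 2³ + 5³ = 343 + 8 + 125 = 476
476 = (7,3,4)_8 → 7³ + 3³ + 4³ = 343 + 27 + 64 = 434
434 = (6,6,2)_8 → 6³ + 6³ + 2³ = 216 + 216 + 8 = 440
440 = (6,7,0)_8 → 6³ + 7³ + 0³ = 216 + 343 + 0 = 559  — 559 repeats.
That took 11 steps.

11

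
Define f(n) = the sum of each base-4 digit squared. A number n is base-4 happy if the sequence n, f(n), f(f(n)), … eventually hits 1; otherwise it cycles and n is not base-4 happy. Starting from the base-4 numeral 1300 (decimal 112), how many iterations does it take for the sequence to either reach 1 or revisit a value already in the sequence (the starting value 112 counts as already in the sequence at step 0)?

112 = (1,3,0,0)_4 → 10
10 = (2,2)_4 → 8
8 = (2,0)_4 → 4
4 = (1,0)_4 → 1  — reached 1.
That took 4 steps.

4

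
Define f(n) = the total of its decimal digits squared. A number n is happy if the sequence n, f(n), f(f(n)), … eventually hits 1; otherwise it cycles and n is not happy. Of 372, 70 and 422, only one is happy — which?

372: 372 → 62 → 40 → 16 → 37 → 58 → 89 → 145 → 42 → 20 → 4 → 16  — repeats 16 (not happy)
70: 70 → 49 → 97 → 130 → 10 → 1  — reaches 1 (happy)
422: 422 → 24 → 20 → 4 → 16 → 37 → 58 → 89 → 145 → 42 → 20  — repeats 20 (not happy)

70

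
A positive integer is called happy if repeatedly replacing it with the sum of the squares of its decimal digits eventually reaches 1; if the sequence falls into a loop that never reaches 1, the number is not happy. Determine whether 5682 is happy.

5682 → 129
129 → 86
86 → 100
100 → 1  — reached 1.

happy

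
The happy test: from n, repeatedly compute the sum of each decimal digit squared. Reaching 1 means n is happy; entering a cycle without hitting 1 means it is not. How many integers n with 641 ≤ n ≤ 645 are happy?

1

641: 641 → 53 → 34 → 25 → 29 → 85 → 89 → 145 → 42 → 20 → 4 → 16 → 37 → 58 → 89  (repeats 89)
642: 642 → 56 → 61 → 37 → 58 → 89 → 145 → 42 → 20 → 4 → 16 → 37  (repeats 37)
643: 643 → 61 → 37 → 58 → 89 → 145 → 42 → 20 → 4 → 16 → 37  (repeats 37)
644: 644 → 68 → 100 → 1  (reaches 1)
645: 645 → 77 → 98 → 145 → 42 → 20 → 4 → 16 → 37 → 58 → 89 → 145  (repeats 145)
happy: 644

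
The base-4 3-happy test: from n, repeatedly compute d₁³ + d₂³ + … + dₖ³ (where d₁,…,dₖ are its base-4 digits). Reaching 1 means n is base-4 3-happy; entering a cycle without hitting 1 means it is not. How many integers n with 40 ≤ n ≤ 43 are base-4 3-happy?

1

40: 40 → 16 → 1  (reaches 1)
41: 41 → 17 → 2 → 8 → 8  (repeats 8)
42: 42 → 24 → 9 → 9  (repeats 9)
43: 43 → 43  (repeats 43)
base-4 3-happy: 40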